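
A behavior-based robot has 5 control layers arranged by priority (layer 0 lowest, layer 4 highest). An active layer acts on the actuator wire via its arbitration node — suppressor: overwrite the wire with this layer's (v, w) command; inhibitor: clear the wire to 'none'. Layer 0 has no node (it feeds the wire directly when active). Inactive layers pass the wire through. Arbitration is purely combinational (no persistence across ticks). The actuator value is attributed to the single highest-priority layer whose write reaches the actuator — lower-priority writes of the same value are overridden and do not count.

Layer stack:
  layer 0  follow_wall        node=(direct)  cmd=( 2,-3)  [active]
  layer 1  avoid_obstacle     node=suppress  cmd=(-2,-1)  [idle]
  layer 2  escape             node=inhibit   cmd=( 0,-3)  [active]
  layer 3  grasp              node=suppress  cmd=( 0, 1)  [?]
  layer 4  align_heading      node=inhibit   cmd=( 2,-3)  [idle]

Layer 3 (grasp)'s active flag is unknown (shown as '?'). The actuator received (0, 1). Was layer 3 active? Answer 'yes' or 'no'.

yes

If layer 3 is active=yes:
  actuator would be (0, 1)
If layer 3 is active=no:
  actuator would be none
Observed (0, 1), so layer 3 was active.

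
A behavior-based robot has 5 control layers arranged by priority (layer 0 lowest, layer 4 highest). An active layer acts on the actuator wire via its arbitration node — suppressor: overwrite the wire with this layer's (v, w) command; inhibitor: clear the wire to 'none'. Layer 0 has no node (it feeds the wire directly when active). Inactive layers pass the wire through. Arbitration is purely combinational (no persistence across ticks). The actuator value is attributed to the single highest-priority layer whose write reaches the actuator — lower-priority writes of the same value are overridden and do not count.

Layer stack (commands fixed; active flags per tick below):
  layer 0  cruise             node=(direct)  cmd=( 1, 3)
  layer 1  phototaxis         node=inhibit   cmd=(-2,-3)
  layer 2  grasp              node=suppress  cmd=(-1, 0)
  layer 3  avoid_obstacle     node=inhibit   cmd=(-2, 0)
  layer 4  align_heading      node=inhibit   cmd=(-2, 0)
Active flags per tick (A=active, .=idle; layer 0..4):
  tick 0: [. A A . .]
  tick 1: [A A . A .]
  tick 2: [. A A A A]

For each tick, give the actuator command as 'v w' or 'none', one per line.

-1 0
none
none

tick 0:
  L0 cruise: idle → wire = none
  L1 phototaxis: active, inhibitor → wire = none
  L2 grasp: active, suppressor → wire = (-1, 0)
  L3 avoid_obstacle: idle → wire stays (-1, 0)
  L4 align_heading: idle → wire stays (-1, 0)
  actuator = (-1, 0)
tick 1:
  L0 cruise: active, feeds wire = (1, 3)
  L1 phototaxis: active, inhibitor → wire = none
  L2 grasp: idle → wire stays none
  L3 avoid_obstacle: active, inhibitor → wire = none
  L4 align_heading: idle → wire stays none
  actuator = none
tick 2:
  L0 cruise: idle → wire = none
  L1 phototaxis: active, inhibitor → wire = none
  L2 grasp: active, suppressor → wire = (-1, 0)
  L3 avoid_obstacle: active, inhibitor → wire = none
  L4 align_heading: active, inhibitor → wire = none
  actuator = none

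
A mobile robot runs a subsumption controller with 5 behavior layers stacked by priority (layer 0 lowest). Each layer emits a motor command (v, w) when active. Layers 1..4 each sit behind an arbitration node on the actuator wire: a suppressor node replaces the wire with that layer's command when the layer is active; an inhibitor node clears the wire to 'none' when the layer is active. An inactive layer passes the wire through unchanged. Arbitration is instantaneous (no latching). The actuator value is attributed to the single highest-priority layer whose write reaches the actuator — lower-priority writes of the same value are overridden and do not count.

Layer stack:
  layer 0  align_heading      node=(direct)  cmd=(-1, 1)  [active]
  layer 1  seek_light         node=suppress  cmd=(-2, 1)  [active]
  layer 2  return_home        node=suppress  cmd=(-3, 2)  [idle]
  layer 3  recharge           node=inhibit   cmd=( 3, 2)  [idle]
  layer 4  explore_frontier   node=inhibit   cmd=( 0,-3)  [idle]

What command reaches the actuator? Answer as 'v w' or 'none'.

-2 1

L0 align_heading: active, feeds wire = (-1, 1)
L1 seek_light: active, suppressor → wire = (-2, 1)
L2 return_home: idle → wire stays (-2, 1)
L3 recharge: idle → wire stays (-2, 1)
L4 explore_frontier: idle → wire stays (-2, 1)
actuator = (-2, 1)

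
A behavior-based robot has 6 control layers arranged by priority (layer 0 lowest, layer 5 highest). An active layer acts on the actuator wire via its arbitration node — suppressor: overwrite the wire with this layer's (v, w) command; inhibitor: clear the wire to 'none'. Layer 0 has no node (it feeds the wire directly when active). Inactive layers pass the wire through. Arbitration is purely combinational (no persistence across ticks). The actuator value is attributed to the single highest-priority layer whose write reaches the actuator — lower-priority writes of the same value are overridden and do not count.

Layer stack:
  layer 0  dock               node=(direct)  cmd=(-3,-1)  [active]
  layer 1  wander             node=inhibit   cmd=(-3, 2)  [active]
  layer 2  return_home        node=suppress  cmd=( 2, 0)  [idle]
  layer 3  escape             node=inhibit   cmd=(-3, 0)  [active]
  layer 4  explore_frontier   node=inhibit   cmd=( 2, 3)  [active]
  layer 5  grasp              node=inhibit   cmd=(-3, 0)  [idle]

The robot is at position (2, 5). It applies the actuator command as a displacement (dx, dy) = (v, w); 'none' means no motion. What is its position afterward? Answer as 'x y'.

2 5

L0 dock: active, feeds wire = (-3, -1)
L1 wander: active, inhibitor → wire = none
L2 return_home: idle → wire stays none
L3 escape: active, inhibitor → wire = none
L4 explore_frontier: active, inhibitor → wire = none
L5 grasp: idle → wire stays none
actuator = none
position: (2, 5) + none = (2, 5)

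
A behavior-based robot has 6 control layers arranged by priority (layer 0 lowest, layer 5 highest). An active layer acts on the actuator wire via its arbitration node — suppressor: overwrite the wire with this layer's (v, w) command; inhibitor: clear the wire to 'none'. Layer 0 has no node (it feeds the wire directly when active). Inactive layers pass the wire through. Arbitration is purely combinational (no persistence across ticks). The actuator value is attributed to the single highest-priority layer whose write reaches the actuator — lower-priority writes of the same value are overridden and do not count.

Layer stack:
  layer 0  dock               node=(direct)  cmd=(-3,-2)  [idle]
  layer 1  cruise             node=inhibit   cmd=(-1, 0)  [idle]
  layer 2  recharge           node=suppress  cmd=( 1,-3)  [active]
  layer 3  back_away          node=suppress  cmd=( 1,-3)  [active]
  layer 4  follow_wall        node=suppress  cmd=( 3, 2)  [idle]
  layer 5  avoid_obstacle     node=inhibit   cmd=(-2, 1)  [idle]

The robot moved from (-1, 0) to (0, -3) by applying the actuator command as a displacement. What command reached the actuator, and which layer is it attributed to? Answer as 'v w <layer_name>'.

1 -3 back_away

displacement = (0, -3) − (-1, 0) = (1, -3)
[0] dock off; wire := none
[1] cruise off; pass none
[2] recharge on (suppress); wire := (1, -3)
[3] back_away on (suppress); wire := (1, -3)
[4] follow_wall off; pass (1, -3)
[5] avoid_obstacle off; pass (1, -3)
output (1, -3) — from layer 3 (back_away)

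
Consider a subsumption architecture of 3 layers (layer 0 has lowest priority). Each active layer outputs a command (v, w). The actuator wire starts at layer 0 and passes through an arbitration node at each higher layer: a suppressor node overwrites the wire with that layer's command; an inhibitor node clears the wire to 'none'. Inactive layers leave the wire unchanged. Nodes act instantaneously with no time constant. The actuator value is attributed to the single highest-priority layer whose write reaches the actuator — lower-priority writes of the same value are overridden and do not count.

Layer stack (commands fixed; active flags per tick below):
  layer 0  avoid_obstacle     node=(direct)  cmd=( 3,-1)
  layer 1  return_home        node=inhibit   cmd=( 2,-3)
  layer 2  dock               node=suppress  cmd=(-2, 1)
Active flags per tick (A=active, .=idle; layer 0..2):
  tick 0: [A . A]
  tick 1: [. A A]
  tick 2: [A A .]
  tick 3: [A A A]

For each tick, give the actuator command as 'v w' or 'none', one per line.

-2 1
-2 1
none
-2 1

tick 0:
  layer 0 (avoid_obstacle) active — direct: (3, -1)
  layer 1 (return_home) idle — unchanged: (3, -1)
  layer 2 (dock) active — suppresses: (-2, 1)
  → actuator (-2, 1)
tick 1:
  layer 0 (avoid_obstacle) idle — none
  layer 1 (return_home) active — inhibits: none
  layer 2 (dock) active — suppresses: (-2, 1)
  → actuator (-2, 1)
tick 2:
  layer 0 (avoid_obstacle) active — direct: (3, -1)
  layer 1 (return_home) active — inhibits: none
  layer 2 (dock) idle — unchanged: none
  → actuator none
tick 3:
  layer 0 (avoid_obstacle) active — direct: (3, -1)
  layer 1 (return_home) active — inhibits: none
  layer 2 (dock) active — suppresses: (-2, 1)
  → actuator (-2, 1)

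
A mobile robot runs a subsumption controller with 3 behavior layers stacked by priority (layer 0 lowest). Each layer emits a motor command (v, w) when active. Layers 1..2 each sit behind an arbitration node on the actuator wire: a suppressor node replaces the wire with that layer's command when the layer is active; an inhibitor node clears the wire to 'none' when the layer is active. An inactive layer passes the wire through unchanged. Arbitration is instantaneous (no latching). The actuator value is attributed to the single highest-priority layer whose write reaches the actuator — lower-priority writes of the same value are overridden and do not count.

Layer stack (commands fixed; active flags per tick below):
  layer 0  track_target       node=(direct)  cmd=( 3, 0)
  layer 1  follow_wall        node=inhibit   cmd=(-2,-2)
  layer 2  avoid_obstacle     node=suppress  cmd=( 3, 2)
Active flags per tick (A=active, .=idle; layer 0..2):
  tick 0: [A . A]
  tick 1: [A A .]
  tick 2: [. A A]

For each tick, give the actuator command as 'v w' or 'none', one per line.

tick 0:
  [0] track_target on; wire := (3, 0)
  [1] follow_wall off; pass (3, 0)
  [2] avoid_obstacle on (suppress); wire := (3, 2)
  output (3, 2)
tick 1:
  [0] track_target on; wire := (3, 0)
  [1] follow_wall on (inhibit); wire := none
  [2] avoid_obstacle off; pass none
  output none
tick 2:
  [0] track_target off; wire := none
  [1] follow_wall on (inhibit); wire := none
  [2] avoid_obstacle on (suppress); wire := (3, 2)
  output (3, 2)

3 2
none
3 2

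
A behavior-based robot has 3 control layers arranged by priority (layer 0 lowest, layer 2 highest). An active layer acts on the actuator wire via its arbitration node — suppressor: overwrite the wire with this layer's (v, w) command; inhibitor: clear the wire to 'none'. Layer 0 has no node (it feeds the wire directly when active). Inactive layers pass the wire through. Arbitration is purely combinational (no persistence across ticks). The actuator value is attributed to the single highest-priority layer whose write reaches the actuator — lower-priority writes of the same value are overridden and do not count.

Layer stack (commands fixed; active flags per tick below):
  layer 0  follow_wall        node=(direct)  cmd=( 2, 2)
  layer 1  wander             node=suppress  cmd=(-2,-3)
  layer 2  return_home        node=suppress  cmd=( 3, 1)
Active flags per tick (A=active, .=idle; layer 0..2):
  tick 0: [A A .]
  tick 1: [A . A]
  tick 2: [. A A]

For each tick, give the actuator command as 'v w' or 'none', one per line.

-2 -3
3 1
3 1

tick 0:
  [0] follow_wall on; wire := (2, 2)
  [1] wander on (suppress); wire := (-2, -3)
  [2] return_home off; pass (-2, -3)
  output (-2, -3)
tick 1:
  [0] follow_wall on; wire := (2, 2)
  [1] wander off; pass (2, 2)
  [2] return_home on (suppress); wire := (3, 1)
  output (3, 1)
tick 2:
  [0] follow_wall off; wire := none
  [1] wander on (suppress); wire := (-2, -3)
  [2] return_home on (suppress); wire := (3, 1)
  output (3, 1)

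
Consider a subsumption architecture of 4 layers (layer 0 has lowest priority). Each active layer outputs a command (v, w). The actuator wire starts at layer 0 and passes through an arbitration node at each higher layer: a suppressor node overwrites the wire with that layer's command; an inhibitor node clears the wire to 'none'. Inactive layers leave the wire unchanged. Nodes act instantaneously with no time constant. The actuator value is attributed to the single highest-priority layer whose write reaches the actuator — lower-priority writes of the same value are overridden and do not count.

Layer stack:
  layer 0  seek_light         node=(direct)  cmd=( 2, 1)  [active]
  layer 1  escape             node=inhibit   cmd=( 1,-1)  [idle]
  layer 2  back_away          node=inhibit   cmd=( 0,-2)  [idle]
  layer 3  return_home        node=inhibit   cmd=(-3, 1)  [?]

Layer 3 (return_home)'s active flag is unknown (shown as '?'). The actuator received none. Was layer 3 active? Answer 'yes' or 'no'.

yes

If layer 3 is active=yes:
  actuator would be none
If layer 3 is active=no:
  actuator would be (2, 1)
Observed none, so layer 3 was active.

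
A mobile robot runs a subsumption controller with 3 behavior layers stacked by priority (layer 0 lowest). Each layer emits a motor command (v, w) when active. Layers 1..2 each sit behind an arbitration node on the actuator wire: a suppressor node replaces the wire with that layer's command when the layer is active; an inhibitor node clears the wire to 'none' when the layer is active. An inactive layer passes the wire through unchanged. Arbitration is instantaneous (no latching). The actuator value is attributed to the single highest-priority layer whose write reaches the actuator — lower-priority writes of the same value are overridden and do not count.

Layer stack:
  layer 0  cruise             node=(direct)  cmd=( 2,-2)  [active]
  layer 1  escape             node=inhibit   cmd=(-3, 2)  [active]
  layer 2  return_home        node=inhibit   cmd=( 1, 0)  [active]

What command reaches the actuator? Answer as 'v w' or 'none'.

none

L0 cruise: active, feeds wire = (2, -2)
L1 escape: active, inhibitor → wire = none
L2 return_home: active, inhibitor → wire = none
actuator = none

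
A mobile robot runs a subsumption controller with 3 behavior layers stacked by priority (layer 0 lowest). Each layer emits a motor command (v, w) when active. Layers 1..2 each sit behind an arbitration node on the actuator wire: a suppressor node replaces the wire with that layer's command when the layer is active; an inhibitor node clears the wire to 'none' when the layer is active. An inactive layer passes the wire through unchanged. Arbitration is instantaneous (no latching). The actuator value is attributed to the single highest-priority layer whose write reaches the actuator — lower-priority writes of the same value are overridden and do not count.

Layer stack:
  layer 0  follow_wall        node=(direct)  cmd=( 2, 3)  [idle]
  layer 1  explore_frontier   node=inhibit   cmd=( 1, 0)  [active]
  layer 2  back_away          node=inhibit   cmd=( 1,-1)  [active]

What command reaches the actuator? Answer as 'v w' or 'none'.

L0 follow_wall: idle → wire = none
L1 explore_frontier: active, inhibitor → wire = none
L2 back_away: active, inhibitor → wire = none
actuator = none

none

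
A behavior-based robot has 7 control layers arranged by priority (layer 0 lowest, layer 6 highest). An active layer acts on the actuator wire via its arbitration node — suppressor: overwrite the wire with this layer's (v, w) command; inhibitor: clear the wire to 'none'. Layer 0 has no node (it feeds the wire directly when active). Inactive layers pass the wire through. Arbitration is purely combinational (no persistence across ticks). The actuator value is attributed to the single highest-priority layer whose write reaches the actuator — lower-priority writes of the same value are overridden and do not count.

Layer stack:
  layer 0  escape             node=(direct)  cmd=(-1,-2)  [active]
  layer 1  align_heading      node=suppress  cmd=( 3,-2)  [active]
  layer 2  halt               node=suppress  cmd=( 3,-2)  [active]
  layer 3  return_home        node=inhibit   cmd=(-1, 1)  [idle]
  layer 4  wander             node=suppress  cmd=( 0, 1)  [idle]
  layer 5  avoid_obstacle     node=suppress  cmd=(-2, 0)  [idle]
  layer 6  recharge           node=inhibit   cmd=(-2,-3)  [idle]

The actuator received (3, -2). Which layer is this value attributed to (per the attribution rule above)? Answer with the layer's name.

[0] escape on; wire := (-1, -2)
[1] align_heading on (suppress); wire := (3, -2)
[2] halt on (suppress); wire := (3, -2)
[3] return_home off; pass (3, -2)
[4] wander off; pass (3, -2)
[5] avoid_obstacle off; pass (3, -2)
[6] recharge off; pass (3, -2)
output (3, -2)
last writer: layer 2 = halt

halt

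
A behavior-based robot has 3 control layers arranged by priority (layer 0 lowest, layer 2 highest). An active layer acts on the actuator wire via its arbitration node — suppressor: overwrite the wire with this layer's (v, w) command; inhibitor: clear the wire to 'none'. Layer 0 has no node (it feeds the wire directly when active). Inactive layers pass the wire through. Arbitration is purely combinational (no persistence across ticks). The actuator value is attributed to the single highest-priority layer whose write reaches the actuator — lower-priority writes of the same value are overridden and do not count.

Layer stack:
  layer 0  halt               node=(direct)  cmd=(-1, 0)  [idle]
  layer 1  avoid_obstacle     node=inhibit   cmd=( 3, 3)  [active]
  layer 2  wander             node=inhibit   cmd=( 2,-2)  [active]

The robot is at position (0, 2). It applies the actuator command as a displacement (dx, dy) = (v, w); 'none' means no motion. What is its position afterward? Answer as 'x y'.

0 2

[0] halt off; wire := none
[1] avoid_obstacle on (inhibit); wire := none
[2] wander on (inhibit); wire := none
output none
position: (0, 2) + none = (0, 2)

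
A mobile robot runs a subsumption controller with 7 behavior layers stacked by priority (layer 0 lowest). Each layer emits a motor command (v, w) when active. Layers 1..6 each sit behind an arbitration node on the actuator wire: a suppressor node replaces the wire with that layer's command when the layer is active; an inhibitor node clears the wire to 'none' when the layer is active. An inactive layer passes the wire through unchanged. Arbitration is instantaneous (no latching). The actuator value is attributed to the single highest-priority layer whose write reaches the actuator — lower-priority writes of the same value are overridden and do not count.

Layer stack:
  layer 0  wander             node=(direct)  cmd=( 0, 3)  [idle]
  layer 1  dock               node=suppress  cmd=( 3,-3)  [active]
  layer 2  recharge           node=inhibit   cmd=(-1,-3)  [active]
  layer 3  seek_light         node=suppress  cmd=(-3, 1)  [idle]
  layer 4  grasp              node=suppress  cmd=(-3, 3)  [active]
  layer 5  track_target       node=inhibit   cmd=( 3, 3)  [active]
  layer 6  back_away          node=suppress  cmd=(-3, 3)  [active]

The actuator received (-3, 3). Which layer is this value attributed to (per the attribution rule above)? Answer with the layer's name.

back_away

layer 0 (wander) idle — none
layer 1 (dock) active — suppresses: (3, -3)
layer 2 (recharge) active — inhibits: none
layer 3 (seek_light) idle — unchanged: none
layer 4 (grasp) active — suppresses: (-3, 3)
layer 5 (track_target) active — inhibits: none
layer 6 (back_away) active — suppresses: (-3, 3)
→ actuator (-3, 3)
last writer: layer 6 = back_away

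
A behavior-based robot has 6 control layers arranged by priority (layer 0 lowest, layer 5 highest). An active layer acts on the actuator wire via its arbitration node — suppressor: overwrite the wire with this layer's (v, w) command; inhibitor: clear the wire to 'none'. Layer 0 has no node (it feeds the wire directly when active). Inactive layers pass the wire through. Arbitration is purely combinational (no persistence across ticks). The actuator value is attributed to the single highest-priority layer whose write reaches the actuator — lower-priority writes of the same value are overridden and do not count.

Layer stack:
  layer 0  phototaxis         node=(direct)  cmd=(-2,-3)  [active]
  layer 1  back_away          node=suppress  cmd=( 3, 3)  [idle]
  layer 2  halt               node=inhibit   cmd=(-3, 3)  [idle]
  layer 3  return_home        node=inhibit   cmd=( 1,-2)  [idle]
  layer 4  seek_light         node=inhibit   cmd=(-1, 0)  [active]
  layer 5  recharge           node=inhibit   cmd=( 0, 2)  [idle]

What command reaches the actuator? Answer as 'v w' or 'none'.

none

L0 phototaxis: active, feeds wire = (-2, -3)
L1 back_away: idle → wire stays (-2, -3)
L2 halt: idle → wire stays (-2, -3)
L3 return_home: idle → wire stays (-2, -3)
L4 seek_light: active, inhibitor → wire = none
L5 recharge: idle → wire stays none
actuator = none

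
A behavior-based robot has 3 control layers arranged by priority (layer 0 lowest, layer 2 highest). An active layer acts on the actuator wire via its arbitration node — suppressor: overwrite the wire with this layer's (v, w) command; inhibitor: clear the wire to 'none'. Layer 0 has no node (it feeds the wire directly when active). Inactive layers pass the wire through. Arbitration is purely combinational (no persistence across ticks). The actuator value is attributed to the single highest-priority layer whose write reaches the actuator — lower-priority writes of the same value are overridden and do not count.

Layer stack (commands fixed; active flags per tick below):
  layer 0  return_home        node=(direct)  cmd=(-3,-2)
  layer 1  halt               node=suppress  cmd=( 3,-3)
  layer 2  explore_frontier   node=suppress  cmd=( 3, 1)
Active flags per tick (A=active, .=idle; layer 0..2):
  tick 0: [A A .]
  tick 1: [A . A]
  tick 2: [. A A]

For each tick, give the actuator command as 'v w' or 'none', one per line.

tick 0:
  L0 return_home: active, feeds wire = (-3, -2)
  L1 halt: active, suppressor → wire = (3, -3)
  L2 explore_frontier: idle → wire stays (3, -3)
  actuator = (3, -3)
tick 1:
  L0 return_home: active, feeds wire = (-3, -2)
  L1 halt: idle → wire stays (-3, -2)
  L2 explore_frontier: active, suppressor → wire = (3, 1)
  actuator = (3, 1)
tick 2:
  L0 return_home: idle → wire = none
  L1 halt: active, suppressor → wire = (3, -3)
  L2 explore_frontier: active, suppressor → wire = (3, 1)
  actuator = (3, 1)

3 -3
3 1
3 1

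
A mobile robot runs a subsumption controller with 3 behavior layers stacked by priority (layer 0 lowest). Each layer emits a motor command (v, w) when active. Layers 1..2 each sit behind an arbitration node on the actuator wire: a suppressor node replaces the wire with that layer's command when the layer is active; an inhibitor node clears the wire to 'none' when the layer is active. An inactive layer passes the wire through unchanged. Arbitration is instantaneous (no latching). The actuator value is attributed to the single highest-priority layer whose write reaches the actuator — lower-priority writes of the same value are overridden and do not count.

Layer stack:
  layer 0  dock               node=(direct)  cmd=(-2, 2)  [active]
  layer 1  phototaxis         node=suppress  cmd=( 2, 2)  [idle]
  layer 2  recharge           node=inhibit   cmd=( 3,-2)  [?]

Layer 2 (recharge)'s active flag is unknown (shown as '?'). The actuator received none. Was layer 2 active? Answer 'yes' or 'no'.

If layer 2 is active=yes:
  actuator would be none
If layer 2 is active=no:
  actuator would be (-2, 2)
Observed none, so layer 2 was active.

yes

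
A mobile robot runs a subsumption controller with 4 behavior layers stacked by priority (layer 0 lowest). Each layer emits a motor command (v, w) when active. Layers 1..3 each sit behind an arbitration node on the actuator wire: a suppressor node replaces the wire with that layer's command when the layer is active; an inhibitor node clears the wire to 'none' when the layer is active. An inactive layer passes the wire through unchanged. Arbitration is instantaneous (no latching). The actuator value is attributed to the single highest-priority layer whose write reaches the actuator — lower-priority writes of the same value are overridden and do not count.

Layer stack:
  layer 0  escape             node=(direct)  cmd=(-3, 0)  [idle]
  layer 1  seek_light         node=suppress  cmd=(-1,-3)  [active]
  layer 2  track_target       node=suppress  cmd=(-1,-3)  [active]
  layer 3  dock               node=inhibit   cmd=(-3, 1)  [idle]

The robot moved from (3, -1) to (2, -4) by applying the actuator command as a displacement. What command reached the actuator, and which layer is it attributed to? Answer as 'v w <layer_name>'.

displacement = (2, -4) − (3, -1) = (-1, -3)
layer 0 (escape) idle — none
layer 1 (seek_light) active — suppresses: (-1, -3)
layer 2 (track_target) active — suppresses: (-1, -3)
layer 3 (dock) idle — unchanged: (-1, -3)
→ actuator (-1, -3) — from layer 2 (track_target)

-1 -3 track_target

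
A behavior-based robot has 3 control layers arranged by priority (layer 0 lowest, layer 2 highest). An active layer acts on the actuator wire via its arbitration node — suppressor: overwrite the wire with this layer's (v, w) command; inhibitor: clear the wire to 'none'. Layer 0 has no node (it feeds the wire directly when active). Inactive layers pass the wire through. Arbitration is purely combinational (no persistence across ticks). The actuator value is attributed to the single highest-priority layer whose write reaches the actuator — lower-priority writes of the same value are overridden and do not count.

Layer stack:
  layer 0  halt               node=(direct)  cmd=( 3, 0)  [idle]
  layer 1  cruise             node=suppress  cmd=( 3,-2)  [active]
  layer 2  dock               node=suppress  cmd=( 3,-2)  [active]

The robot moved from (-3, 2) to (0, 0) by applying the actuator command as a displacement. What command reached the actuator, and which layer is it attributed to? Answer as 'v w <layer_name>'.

3 -2 dock

displacement = (0, 0) − (-3, 2) = (3, -2)
layer 0 (halt) idle — none
layer 1 (cruise) active — suppresses: (3, -2)
layer 2 (dock) active — suppresses: (3, -2)
→ actuator (3, -2) — from layer 2 (dock)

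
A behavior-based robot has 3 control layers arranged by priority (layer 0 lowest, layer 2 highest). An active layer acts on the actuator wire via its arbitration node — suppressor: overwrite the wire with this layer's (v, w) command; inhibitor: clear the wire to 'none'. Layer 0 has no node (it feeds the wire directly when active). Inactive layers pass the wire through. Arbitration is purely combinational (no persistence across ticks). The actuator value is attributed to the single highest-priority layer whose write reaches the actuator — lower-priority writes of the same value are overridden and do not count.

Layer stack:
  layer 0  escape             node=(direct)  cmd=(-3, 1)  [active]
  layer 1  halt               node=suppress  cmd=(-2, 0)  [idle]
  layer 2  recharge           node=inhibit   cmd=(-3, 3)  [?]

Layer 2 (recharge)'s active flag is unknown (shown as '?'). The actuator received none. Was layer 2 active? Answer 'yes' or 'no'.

If layer 2 is active=yes:
  actuator would be none
If layer 2 is active=no:
  actuator would be (-3, 1)
Observed none, so layer 2 was active.

yes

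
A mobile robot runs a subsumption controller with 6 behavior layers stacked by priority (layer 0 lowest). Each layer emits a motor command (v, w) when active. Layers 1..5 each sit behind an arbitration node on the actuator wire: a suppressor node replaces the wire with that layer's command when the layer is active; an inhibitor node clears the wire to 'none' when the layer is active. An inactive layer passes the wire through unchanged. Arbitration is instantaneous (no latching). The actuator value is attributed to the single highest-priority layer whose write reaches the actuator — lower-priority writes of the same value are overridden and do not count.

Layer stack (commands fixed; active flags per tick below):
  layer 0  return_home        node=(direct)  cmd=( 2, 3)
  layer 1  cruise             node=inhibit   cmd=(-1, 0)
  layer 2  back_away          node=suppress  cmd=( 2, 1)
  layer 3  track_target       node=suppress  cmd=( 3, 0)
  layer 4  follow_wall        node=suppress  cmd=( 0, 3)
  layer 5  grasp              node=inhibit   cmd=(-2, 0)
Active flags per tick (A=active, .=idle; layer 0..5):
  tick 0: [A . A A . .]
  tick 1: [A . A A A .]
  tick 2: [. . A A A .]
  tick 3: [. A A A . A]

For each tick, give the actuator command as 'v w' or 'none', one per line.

tick 0:
  layer 0 (return_home) active — direct: (2, 3)
  layer 1 (cruise) idle — unchanged: (2, 3)
  layer 2 (back_away) active — suppresses: (2, 1)
  layer 3 (track_target) active — suppresses: (3, 0)
  layer 4 (follow_wall) idle — unchanged: (3, 0)
  layer 5 (grasp) idle — unchanged: (3, 0)
  → actuator (3, 0)
tick 1:
  layer 0 (return_home) active — direct: (2, 3)
  layer 1 (cruise) idle — unchanged: (2, 3)
  layer 2 (back_away) active — suppresses: (2, 1)
  layer 3 (track_target) active — suppresses: (3, 0)
  layer 4 (follow_wall) active — suppresses: (0, 3)
  layer 5 (grasp) idle — unchanged: (0, 3)
  → actuator (0, 3)
tick 2:
  layer 0 (return_home) idle — none
  layer 1 (cruise) idle — unchanged: none
  layer 2 (back_away) active — suppresses: (2, 1)
  layer 3 (track_target) active — suppresses: (3, 0)
  layer 4 (follow_wall) active — suppresses: (0, 3)
  layer 5 (grasp) idle — unchanged: (0, 3)
  → actuator (0, 3)
tick 3:
  layer 0 (return_home) idle — none
  layer 1 (cruise) active — inhibits: none
  layer 2 (back_away) active — suppresses: (2, 1)
  layer 3 (track_target) active — suppresses: (3, 0)
  layer 4 (follow_wall) idle — unchanged: (3, 0)
  layer 5 (grasp) active — inhibits: none
  → actuator none

3 0
0 3
0 3
none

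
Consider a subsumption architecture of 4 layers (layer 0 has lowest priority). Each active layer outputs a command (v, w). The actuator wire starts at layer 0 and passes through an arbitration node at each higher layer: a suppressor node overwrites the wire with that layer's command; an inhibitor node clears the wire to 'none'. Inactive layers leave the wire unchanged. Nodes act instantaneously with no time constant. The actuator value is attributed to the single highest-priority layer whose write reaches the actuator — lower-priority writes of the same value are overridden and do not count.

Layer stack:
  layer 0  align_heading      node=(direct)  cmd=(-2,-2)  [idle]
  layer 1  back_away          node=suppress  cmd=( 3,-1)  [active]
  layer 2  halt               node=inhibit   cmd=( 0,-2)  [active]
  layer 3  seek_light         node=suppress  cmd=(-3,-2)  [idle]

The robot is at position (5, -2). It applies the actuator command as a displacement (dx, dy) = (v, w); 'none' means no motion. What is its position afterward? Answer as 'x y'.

layer 0 (align_heading) idle — none
layer 1 (back_away) active — suppresses: (3, -1)
layer 2 (halt) active — inhibits: none
layer 3 (seek_light) idle — unchanged: none
→ actuator none
position: (5, -2) + none = (5, -2)

5 -2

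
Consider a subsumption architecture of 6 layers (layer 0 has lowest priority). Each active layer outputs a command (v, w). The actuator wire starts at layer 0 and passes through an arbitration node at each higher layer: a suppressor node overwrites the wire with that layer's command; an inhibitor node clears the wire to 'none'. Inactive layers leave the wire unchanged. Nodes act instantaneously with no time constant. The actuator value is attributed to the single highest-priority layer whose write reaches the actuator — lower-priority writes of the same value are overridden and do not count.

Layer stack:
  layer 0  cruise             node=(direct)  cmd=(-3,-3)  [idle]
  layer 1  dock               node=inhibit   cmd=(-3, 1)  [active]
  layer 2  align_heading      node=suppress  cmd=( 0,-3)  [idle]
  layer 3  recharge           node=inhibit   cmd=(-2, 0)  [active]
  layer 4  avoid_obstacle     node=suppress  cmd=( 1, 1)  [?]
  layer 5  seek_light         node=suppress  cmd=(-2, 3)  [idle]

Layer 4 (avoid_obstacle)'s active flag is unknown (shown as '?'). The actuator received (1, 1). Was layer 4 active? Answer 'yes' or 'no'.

If layer 4 is active=yes:
  actuator would be (1, 1)
If layer 4 is active=no:
  actuator would be none
Observed (1, 1), so layer 4 was active.

yes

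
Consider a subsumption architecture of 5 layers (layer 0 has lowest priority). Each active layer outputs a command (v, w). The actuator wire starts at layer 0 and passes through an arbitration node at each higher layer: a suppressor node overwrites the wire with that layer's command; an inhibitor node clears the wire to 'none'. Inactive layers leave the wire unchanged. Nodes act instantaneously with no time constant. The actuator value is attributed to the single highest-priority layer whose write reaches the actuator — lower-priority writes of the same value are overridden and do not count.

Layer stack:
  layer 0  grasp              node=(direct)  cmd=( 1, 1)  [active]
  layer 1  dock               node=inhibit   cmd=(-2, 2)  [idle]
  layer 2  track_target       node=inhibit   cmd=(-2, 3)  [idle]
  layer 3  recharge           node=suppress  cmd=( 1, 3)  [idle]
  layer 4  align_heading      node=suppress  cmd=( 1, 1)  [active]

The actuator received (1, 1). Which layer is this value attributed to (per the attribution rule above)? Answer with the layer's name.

layer 0 (grasp) active — direct: (1, 1)
layer 1 (dock) idle — unchanged: (1, 1)
layer 2 (track_target) idle — unchanged: (1, 1)
layer 3 (recharge) idle — unchanged: (1, 1)
layer 4 (align_heading) active — suppresses: (1, 1)
→ actuator (1, 1)
last writer: layer 4 = align_heading

align_heading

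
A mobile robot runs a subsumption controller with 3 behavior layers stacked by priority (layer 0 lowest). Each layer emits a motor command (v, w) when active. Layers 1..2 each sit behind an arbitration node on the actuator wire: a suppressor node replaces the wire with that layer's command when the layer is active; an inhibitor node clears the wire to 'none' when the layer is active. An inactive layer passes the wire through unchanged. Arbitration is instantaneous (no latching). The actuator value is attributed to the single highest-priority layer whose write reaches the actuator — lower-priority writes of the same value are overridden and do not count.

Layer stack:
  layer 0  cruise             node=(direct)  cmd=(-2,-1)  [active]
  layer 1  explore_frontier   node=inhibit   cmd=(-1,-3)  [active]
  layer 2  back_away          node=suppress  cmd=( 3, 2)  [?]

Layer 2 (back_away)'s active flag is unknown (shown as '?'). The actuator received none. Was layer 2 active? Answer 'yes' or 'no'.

If layer 2 is active=yes:
  actuator would be (3, 2)
If layer 2 is active=no:
  actuator would be none
Observed none, so layer 2 was idle.

no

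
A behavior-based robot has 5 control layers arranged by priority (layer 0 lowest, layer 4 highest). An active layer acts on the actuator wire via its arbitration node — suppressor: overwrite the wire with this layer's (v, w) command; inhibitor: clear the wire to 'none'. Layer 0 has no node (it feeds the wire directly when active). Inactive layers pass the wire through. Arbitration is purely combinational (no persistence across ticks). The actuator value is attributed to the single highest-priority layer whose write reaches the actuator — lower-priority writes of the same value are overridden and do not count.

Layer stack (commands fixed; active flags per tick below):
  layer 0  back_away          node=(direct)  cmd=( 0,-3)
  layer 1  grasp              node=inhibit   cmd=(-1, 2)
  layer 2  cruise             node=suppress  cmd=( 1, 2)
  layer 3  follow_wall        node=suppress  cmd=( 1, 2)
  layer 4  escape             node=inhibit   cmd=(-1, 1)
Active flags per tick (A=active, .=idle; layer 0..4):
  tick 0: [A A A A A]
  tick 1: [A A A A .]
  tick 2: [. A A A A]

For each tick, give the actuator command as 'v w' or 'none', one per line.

tick 0:
  [0] back_away on; wire := (0, -3)
  [1] grasp on (inhibit); wire := none
  [2] cruise on (suppress); wire := (1, 2)
  [3] follow_wall on (suppress); wire := (1, 2)
  [4] escape on (inhibit); wire := none
  output none
tick 1:
  [0] back_away on; wire := (0, -3)
  [1] grasp on (inhibit); wire := none
  [2] cruise on (suppress); wire := (1, 2)
  [3] follow_wall on (suppress); wire := (1, 2)
  [4] escape off; pass (1, 2)
  output (1, 2)
tick 2:
  [0] back_away off; wire := none
  [1] grasp on (inhibit); wire := none
  [2] cruise on (suppress); wire := (1, 2)
  [3] follow_wall on (suppress); wire := (1, 2)
  [4] escape on (inhibit); wire := none
  output none

none
1 2
none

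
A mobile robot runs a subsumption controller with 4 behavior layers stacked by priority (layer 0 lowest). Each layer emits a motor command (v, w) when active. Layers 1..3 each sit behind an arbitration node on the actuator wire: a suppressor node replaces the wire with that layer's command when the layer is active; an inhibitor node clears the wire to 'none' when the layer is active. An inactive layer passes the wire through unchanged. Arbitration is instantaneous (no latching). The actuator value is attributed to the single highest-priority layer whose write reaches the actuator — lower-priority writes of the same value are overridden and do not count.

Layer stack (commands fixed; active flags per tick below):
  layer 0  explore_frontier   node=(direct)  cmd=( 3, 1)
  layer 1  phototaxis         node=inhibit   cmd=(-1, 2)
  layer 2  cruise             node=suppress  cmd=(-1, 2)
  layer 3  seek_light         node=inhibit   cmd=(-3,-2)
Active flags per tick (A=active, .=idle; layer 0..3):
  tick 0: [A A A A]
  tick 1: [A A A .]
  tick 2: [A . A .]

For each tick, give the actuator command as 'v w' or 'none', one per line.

none
-1 2
-1 2

tick 0:
  L0 explore_frontier: active, feeds wire = (3, 1)
  L1 phototaxis: active, inhibitor → wire = none
  L2 cruise: active, suppressor → wire = (-1, 2)
  L3 seek_light: active, inhibitor → wire = none
  actuator = none
tick 1:
  L0 explore_frontier: active, feeds wire = (3, 1)
  L1 phototaxis: active, inhibitor → wire = none
  L2 cruise: active, suppressor → wire = (-1, 2)
  L3 seek_light: idle → wire stays (-1, 2)
  actuator = (-1, 2)
tick 2:
  L0 explore_frontier: active, feeds wire = (3, 1)
  L1 phototaxis: idle → wire stays (3, 1)
  L2 cruise: active, suppressor → wire = (-1, 2)
  L3 seek_light: idle → wire stays (-1, 2)
  actuator = (-1, 2)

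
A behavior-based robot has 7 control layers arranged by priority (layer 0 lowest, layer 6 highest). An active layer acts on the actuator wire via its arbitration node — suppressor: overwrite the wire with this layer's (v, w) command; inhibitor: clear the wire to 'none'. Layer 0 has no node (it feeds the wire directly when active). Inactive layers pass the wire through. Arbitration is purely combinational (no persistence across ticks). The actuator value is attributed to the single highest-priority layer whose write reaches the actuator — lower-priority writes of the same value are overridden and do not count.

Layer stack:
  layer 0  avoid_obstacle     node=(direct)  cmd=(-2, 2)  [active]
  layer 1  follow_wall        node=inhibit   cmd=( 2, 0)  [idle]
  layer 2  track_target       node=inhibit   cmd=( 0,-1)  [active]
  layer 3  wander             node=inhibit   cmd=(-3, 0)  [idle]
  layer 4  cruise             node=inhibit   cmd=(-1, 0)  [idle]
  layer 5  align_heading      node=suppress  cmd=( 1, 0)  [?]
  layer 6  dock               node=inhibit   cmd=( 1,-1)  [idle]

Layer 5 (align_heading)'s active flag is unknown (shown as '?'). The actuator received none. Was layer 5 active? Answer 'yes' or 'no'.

no

If layer 5 is active=yes:
  actuator would be (1, 0)
If layer 5 is active=no:
  actuator would be none
Observed none, so layer 5 was idle.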